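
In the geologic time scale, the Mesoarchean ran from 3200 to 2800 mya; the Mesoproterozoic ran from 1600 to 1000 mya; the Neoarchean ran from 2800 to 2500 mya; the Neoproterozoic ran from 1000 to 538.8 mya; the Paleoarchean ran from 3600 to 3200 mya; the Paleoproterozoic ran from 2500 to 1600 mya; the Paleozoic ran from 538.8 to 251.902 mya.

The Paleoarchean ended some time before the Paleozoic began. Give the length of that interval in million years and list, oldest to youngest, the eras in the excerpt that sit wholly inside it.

End of Paleoarchean = 3200 Ma; start of Paleozoic = 538.8 Ma.
Gap = 3200 − 538.8 = 2661.2 Myr.
Eras wholly inside 3200–538.8 Ma: Mesoarchean (3200–2800), Neoarchean (2800–2500), Paleoproterozoic (2500–1600), Mesoproterozoic (1600–1000), Neoproterozoic (1000–538.8).

2661.2 million years; Mesoarchean, Neoarchean, Paleoproterozoic, Mesoproterozoic, Neoproterozoic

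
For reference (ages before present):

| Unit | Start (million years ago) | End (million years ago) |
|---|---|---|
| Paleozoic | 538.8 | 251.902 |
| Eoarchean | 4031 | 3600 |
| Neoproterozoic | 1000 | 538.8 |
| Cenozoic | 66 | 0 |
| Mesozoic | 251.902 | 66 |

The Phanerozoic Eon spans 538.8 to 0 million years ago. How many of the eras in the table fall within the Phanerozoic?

Eras inside 538.8–0 Ma: Paleozoic, Mesozoic, Cenozoic — 3 in total.

3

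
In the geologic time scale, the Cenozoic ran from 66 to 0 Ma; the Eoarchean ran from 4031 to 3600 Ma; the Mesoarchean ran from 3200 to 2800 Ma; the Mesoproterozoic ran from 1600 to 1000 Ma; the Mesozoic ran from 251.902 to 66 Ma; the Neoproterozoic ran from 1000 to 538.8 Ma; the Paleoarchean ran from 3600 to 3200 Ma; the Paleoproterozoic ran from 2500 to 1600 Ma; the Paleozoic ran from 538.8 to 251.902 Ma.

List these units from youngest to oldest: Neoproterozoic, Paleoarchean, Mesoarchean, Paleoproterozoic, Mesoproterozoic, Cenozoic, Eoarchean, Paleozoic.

Cenozoic → Paleozoic → Neoproterozoic → Mesoproterozoic → Paleoproterozoic → Mesoarchean → Paleoarchean → Eoarchean

Read off each span (Ma): Neoproterozoic 1000–538.8; Paleoarchean 3600–3200; Mesoarchean 3200–2800; Paleoproterozoic 2500–1600; Mesoproterozoic 1600–1000; Cenozoic 66–0; Eoarchean 4031–3600; Paleozoic 538.8–251.902.
Larger Ma is older, so oldest→youngest is Eoarchean, Paleoarchean, Mesoarchean, Paleoproterozoic, Mesoproterozoic, Neoproterozoic, Paleozoic, Cenozoic; reverse it for youngest→oldest.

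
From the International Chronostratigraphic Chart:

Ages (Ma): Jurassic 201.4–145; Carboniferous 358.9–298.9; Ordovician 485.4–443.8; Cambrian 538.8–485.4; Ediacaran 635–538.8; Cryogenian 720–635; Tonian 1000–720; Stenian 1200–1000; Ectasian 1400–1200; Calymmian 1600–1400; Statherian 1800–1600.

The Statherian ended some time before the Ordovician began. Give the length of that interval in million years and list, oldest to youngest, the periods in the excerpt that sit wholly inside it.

The Statherian closes at 1600 Ma and the Ordovician opens at 485.4 Ma, so the interval is 1600 − 485.4 = 1114.6 Myr.
A period fits inside if it starts at or after 1600 Ma and ends at or before 485.4 Ma; oldest first that gives Calymmian, Ectasian, Stenian, Tonian, Cryogenian, Ediacaran, Cambrian.

1114.6 million years; Calymmian, Ectasian, Stenian, Tonian, Cryogenian, Ediacaran, Cambrian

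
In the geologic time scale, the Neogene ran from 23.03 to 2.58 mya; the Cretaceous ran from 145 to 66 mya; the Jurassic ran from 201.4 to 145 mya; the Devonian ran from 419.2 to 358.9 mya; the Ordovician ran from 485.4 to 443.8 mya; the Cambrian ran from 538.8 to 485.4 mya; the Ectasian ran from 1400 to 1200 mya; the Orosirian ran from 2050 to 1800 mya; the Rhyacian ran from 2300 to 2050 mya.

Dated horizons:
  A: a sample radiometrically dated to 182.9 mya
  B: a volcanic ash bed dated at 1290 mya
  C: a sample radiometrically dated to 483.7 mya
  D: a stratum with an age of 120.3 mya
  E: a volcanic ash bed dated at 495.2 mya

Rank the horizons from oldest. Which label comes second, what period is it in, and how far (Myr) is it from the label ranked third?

E, in the Cambrian; 11.5 million years to C

Sorted oldest-first by Ma: B (1290), E (495.2), C (483.7), A (182.9), D (120.3).
The second oldest is E at 495.2 Ma, which lies in 538.8–485.4 Ma: the Cambrian.
The third oldest is C at 483.7 Ma; separation = |495.2 − 483.7| = 11.5 Myr.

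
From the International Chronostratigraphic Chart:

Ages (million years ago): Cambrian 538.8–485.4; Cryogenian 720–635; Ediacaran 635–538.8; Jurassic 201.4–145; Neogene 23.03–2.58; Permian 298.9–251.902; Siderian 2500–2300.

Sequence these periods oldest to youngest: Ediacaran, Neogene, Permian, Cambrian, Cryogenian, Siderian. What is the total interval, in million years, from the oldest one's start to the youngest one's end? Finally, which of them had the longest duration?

Start ages (Ma): Siderian 2500, Cryogenian 720, Ediacaran 635, Cambrian 538.8, Permian 298.9, Neogene 23.03.
Ordered oldest to youngest: Siderian, Cryogenian, Ediacaran, Cambrian, Permian, Neogene.
Span = 2500 − 2.58 = 2497.42 Myr.
Durations: Siderian 200, Cryogenian 85, Permian 46.998, Neogene 20.45, Cambrian 53.4, Ediacaran 96.2 → longest is Siderian (200 Myr).

Siderian, Cryogenian, Ediacaran, Cambrian, Permian, Neogene; total span 2497.42 Myr; longest is Siderian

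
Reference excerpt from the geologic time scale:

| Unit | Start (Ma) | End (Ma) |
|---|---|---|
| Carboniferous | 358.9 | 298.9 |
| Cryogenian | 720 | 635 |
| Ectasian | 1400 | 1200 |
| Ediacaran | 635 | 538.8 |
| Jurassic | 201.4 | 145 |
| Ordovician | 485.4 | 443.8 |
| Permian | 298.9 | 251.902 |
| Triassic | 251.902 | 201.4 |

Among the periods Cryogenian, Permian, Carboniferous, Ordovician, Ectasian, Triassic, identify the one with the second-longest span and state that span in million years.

Durations: Cryogenian 85; Permian 46.998; Carboniferous 60; Ordovician 41.6; Ectasian 200; Triassic 50.502 Myr.
Sorted longest-first: Ectasian (200), Cryogenian (85), Carboniferous (60), Triassic (50.502), Permian (46.998), Ordovician (41.6).
The second longest is Cryogenian at 85 Myr.

Cryogenian, 85 million years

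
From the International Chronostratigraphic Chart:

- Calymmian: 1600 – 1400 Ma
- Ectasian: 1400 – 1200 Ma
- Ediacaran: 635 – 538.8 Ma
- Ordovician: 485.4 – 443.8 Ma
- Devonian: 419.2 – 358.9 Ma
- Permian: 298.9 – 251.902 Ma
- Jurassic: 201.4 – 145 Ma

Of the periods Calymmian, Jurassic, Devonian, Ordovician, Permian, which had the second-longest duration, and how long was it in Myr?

Durations: Calymmian 200; Jurassic 56.4; Devonian 60.3; Ordovician 41.6; Permian 46.998 Myr.
Sorted longest-first: Calymmian (200), Devonian (60.3), Jurassic (56.4), Permian (46.998), Ordovician (41.6).
The second longest is Devonian at 60.3 Myr.

Devonian, 60.3 million years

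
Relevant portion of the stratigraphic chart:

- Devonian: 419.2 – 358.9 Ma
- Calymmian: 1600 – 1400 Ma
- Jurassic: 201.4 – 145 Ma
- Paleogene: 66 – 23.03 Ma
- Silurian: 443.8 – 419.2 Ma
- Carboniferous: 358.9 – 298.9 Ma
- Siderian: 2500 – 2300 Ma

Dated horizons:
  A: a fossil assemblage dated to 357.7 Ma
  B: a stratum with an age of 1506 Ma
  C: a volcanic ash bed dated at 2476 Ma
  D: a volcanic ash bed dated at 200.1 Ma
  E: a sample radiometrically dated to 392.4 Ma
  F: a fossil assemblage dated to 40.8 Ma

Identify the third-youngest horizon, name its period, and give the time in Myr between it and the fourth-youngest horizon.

Sorted youngest-first by Ma: F (40.8), D (200.1), A (357.7), E (392.4), B (1506), C (2476).
The third youngest is A at 357.7 Ma, which lies in 358.9–298.9 Ma: the Carboniferous.
The fourth youngest is E at 392.4 Ma; separation = |357.7 − 392.4| = 34.7 Myr.

A, in the Carboniferous; 34.7 million years to E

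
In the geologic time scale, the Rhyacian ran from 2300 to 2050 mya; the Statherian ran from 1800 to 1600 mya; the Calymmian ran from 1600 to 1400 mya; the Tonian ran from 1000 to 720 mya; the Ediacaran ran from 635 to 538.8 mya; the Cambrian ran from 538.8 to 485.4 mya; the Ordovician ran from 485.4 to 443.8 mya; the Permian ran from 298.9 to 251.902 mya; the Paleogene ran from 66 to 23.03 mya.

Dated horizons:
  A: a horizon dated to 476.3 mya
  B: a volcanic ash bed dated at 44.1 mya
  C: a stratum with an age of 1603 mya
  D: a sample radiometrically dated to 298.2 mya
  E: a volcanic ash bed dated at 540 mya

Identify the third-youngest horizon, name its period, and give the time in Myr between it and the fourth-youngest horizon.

Smaller Ma means younger, so youngest first: B 44.1 < D 298.2 < A 476.3 < E 540 < C 1603.
Counting 3 along gives A (476.3 Ma); the excerpt puts that inside the Ordovician, 485.4–443.8 Ma.
Next in line is E (540 Ma), and 540 − 476.3 = 63.7 Myr.

A, in the Ordovician; 63.7 million years to E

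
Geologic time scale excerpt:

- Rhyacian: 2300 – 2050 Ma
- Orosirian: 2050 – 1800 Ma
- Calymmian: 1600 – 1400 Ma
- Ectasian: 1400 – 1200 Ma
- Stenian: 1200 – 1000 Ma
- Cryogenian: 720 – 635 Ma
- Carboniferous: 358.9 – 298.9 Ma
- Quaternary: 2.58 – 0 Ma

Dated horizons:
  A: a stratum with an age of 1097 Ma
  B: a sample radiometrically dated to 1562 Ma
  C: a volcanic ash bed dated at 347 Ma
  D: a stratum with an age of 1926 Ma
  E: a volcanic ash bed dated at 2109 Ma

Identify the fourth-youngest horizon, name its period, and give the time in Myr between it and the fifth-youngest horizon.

Sorted youngest-first by Ma: C (347), A (1097), B (1562), D (1926), E (2109).
The fourth youngest is D at 1926 Ma, which lies in 2050–1800 Ma: the Orosirian.
The fifth youngest is E at 2109 Ma; separation = |1926 − 2109| = 183 Myr.

D, in the Orosirian; 183 million years to E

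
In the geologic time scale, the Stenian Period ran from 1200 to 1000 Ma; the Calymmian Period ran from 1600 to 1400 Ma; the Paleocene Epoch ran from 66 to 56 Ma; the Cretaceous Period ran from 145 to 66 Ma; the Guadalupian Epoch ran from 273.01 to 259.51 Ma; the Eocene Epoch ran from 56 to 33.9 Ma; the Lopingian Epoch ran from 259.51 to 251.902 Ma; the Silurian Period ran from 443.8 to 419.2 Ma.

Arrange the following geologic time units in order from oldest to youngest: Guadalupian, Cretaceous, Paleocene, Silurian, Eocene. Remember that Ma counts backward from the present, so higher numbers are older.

Read off each span (Ma): Guadalupian 273.01–259.51; Cretaceous 145–66; Paleocene 66–56; Silurian 443.8–419.2; Eocene 56–33.9.
Larger Ma is older, so oldest→youngest is Silurian, Guadalupian, Cretaceous, Paleocene, Eocene.

Silurian → Guadalupian → Cretaceous → Paleocene → Eocene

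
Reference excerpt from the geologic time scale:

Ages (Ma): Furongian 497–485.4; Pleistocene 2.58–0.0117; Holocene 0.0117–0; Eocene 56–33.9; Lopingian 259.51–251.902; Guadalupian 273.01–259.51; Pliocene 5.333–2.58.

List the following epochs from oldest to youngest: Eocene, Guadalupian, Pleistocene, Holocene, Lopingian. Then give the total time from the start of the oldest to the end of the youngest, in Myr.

Guadalupian, Lopingian, Eocene, Pleistocene, Holocene; total span 273.01 Myr

From the excerpt: Eocene 56–33.9; Guadalupian 273.01–259.51; Pleistocene 2.58–0.0117; Holocene 0.0117–0; Lopingian 259.51–251.902 (Ma).
Larger Ma is earlier, so the oldest is Guadalupian and the youngest is Holocene; oldest to youngest: Guadalupian, Lopingian, Eocene, Pleistocene, Holocene.
Oldest start 273.01 minus youngest end 0 gives 273.01 Myr overall.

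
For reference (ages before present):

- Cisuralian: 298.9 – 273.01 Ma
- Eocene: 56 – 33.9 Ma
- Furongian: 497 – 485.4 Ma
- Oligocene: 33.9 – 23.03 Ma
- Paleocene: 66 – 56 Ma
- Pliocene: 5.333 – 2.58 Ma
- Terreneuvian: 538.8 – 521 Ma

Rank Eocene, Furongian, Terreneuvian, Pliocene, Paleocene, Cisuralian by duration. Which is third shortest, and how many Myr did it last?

Durations: Eocene 22.1; Furongian 11.6; Terreneuvian 17.8; Pliocene 2.753; Paleocene 10; Cisuralian 25.89 Myr.
Sorted shortest-first: Pliocene (2.753), Paleocene (10), Furongian (11.6), Terreneuvian (17.8), Eocene (22.1), Cisuralian (25.89).
The third shortest is Furongian at 11.6 Myr.

Furongian, 11.6 million years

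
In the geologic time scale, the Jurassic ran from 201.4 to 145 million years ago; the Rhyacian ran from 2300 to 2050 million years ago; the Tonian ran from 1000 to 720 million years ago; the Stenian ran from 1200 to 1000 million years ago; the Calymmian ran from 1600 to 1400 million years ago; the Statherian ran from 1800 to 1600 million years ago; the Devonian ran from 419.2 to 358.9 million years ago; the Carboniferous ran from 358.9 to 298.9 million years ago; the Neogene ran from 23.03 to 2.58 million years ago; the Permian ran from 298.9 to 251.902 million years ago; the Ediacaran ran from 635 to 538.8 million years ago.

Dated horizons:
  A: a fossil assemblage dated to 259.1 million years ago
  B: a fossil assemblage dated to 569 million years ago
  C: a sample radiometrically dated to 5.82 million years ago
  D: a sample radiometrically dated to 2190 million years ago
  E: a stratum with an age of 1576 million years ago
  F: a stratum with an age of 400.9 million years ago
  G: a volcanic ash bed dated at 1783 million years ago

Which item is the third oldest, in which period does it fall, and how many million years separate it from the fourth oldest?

E, in the Calymmian; 1007 million years to B

Sorted oldest-first by Ma: D (2190), G (1783), E (1576), B (569), F (400.9), A (259.1), C (5.82).
The third oldest is E at 1576 Ma, which lies in 1600–1400 Ma: the Calymmian.
The fourth oldest is B at 569 Ma; separation = |1576 − 569| = 1007 Myr.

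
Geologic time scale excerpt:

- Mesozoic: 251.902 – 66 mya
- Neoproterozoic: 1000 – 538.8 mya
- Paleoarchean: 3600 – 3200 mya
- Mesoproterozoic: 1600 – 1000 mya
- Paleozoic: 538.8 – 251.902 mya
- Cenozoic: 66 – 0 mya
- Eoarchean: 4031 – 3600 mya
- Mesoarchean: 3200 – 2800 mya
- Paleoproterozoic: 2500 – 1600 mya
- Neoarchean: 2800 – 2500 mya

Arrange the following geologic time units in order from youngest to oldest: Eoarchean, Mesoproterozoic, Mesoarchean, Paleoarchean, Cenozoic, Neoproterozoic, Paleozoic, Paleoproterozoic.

Sorting by start age (ascending Ma, since larger Ma = older): Cenozoic began 66, Paleozoic began 538.8, Neoproterozoic began 1000, Mesoproterozoic began 1600, Paleoproterozoic began 2500, Mesoarchean began 3200, Paleoarchean began 3600, Eoarchean began 4031.

Cenozoic → Paleozoic → Neoproterozoic → Mesoproterozoic → Paleoproterozoic → Mesoarchean → Paleoarchean → Eoarchean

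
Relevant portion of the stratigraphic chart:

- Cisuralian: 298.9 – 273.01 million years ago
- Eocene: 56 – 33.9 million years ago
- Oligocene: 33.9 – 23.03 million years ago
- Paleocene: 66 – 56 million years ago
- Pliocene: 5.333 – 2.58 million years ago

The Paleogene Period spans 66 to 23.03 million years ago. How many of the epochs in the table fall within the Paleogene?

Epochs inside 66–23.03 Ma: Paleocene, Eocene, Oligocene — 3 in total.

3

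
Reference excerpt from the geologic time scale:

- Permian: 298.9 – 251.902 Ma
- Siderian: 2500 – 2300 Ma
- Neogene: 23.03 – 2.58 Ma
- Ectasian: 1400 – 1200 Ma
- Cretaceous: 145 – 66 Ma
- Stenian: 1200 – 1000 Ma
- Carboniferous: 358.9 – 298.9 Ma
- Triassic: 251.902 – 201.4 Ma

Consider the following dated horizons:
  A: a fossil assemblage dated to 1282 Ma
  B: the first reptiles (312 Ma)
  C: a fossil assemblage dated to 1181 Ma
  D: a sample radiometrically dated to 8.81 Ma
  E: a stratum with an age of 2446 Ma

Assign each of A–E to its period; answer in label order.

A: 1282 Ma lies in 1400–1200 Ma, so Ectasian.
B: 312 Ma lies in 358.9–298.9 Ma, so Carboniferous.
C: 1181 Ma lies in 1200–1000 Ma, so Stenian.
D: 8.81 Ma lies in 23.03–2.58 Ma, so Neogene.
E: 2446 Ma lies in 2500–2300 Ma, so Siderian.

A — Ectasian; B — Carboniferous; C — Stenian; D — Neogene; E — Siderian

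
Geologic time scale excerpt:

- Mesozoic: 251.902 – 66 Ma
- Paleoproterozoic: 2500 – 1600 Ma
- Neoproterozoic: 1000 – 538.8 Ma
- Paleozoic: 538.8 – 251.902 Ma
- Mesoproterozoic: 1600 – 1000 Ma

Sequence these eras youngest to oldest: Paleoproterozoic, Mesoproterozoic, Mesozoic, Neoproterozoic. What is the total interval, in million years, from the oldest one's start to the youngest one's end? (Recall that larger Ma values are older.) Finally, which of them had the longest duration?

From the excerpt: Paleoproterozoic 2500–1600; Mesoproterozoic 1600–1000; Mesozoic 251.902–66; Neoproterozoic 1000–538.8 (Ma).
Larger Ma is earlier, so the oldest is Paleoproterozoic and the youngest is Mesozoic; youngest to oldest: Mesozoic, Neoproterozoic, Mesoproterozoic, Paleoproterozoic.
Oldest start 2500 minus youngest end 66 gives 2434 Myr overall.
Individual lengths (start − end): Mesozoic 185.902; Paleoproterozoic 900; Neoproterozoic 461.2; Mesoproterozoic 600. The largest is Paleoproterozoic at 900 Myr.

Mesozoic, Neoproterozoic, Mesoproterozoic, Paleoproterozoic; total span 2434 Myr; longest is Paleoproterozoic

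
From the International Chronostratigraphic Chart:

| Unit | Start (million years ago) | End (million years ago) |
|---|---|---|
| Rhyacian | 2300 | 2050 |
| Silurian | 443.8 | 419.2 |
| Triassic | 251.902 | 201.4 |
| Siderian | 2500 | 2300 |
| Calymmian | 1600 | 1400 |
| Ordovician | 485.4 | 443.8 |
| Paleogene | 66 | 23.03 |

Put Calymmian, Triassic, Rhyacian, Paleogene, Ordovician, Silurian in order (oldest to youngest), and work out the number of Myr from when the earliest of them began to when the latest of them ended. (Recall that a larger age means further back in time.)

Start ages (Ma): Rhyacian 2300, Calymmian 1600, Ordovician 485.4, Silurian 443.8, Triassic 251.902, Paleogene 66.
Ordered oldest to youngest: Rhyacian, Calymmian, Ordovician, Silurian, Triassic, Paleogene.
Span = 2300 − 23.03 = 2276.97 Myr.

Rhyacian, Calymmian, Ordovician, Silurian, Triassic, Paleogene; total span 2276.97 Myr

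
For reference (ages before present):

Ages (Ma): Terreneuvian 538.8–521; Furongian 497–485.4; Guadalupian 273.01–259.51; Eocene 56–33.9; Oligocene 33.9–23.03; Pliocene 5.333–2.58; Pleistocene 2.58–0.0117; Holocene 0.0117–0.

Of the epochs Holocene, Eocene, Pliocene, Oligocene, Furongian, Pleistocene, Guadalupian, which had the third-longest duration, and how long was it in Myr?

Start − end for each: Holocene 0.0117 − 0 = 0.0117; Eocene 56 − 33.9 = 22.1; Pliocene 5.333 − 2.58 = 2.753; Oligocene 33.9 − 23.03 = 10.87; Furongian 497 − 485.4 = 11.6; Pleistocene 2.58 − 0.0117 = 2.5683; Guadalupian 273.01 − 259.51 = 13.5.
Ranking these from longest: Eocene > Guadalupian > Furongian > Oligocene > Pliocene > Pleistocene > Holocene.
Position 3 in that ranking is Furongian, which lasted 11.6 Myr.

Furongian, 11.6 million years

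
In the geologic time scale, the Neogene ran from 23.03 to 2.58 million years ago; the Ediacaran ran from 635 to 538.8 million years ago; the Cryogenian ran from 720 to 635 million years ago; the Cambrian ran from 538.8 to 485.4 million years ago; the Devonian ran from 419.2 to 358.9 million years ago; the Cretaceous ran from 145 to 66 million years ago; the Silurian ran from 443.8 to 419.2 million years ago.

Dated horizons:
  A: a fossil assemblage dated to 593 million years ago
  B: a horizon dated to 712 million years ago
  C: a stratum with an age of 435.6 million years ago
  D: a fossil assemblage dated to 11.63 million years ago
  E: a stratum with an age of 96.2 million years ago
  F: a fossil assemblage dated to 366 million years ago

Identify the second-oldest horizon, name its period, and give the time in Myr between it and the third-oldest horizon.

Larger Ma means older, so oldest first: B 712 > A 593 > C 435.6 > F 366 > E 96.2 > D 11.63.
Counting 2 along gives A (593 Ma); the excerpt puts that inside the Ediacaran, 635–538.8 Ma.
Next in line is C (435.6 Ma), and 593 − 435.6 = 157.4 Myr.

A, in the Ediacaran; 157.4 million years to C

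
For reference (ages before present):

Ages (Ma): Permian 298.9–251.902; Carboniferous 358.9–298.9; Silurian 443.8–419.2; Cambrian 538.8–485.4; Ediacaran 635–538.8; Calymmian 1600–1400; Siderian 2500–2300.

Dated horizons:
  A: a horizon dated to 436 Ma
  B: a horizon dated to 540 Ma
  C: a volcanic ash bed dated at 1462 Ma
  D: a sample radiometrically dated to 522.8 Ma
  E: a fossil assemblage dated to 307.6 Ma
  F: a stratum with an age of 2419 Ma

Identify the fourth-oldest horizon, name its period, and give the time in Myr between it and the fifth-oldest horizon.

Larger Ma means older, so oldest first: F 2419 > C 1462 > B 540 > D 522.8 > A 436 > E 307.6.
Counting 4 along gives D (522.8 Ma); the excerpt puts that inside the Cambrian, 538.8–485.4 Ma.
Next in line is A (436 Ma), and 522.8 − 436 = 86.8 Myr.

D, in the Cambrian; 86.8 million years to A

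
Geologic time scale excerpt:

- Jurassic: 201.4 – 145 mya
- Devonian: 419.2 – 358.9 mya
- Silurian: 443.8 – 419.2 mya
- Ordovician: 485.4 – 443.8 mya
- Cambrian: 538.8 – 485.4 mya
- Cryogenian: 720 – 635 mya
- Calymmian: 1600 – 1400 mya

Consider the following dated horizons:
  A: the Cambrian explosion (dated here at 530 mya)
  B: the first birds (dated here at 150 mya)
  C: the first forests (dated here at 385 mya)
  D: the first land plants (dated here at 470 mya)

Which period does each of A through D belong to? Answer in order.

A — Cambrian; B — Jurassic; C — Devonian; D — Ordovician

A: 530 Ma lies in 538.8–485.4 Ma, so Cambrian.
B: 150 Ma lies in 201.4–145 Ma, so Jurassic.
C: 385 Ma lies in 419.2–358.9 Ma, so Devonian.
D: 470 Ma lies in 485.4–443.8 Ma, so Ordovician.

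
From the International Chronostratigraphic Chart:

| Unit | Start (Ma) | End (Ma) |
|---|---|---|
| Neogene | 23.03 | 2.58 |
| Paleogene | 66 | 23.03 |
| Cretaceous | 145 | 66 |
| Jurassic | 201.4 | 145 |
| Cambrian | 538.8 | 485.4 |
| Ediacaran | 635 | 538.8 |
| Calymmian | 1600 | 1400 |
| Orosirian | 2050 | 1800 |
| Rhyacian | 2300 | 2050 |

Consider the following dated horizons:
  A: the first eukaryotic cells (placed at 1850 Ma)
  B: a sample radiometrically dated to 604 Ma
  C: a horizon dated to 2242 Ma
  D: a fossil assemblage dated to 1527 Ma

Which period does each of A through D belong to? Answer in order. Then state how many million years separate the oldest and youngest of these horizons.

A — Orosirian; B — Ediacaran; C — Rhyacian; D — Calymmian; span 1638 million years

Match each age against the start–end ranges in the excerpt: A = 1850 Ma → Orosirian (2050–1800); B = 604 Ma → Ediacaran (635–538.8); C = 2242 Ma → Rhyacian (2300–2050); D = 1527 Ma → Calymmian (1600–1400).
The largest age is 2242 Ma and the smallest is 604 Ma; their difference is 1638 Myr.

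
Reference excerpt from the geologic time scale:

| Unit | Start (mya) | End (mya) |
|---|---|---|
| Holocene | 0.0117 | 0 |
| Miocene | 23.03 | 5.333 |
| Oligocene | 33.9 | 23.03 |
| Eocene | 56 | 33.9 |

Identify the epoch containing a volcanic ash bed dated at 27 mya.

27 Ma lies between 33.9 and 23.03 Ma, so it falls in the Oligocene.

Oligocene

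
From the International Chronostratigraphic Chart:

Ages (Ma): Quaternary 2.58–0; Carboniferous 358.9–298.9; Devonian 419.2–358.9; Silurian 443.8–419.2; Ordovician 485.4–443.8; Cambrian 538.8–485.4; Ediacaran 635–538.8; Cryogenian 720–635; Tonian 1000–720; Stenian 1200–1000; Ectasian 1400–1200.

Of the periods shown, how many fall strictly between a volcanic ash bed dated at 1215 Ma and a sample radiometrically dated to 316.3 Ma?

8

1215 Ma sits inside the Ectasian (1400–1200) and 316.3 Ma inside the Carboniferous (358.9–298.9); neither of those is wholly between the two dates.
The listed periods lying completely between them are Stenian, Tonian, Cryogenian, Ediacaran, Cambrian, Ordovician, Silurian, Devonian — 8 in all.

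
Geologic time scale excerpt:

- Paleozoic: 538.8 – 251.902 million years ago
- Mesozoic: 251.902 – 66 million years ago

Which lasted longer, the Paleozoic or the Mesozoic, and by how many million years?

Paleozoic: 538.8 − 251.902 = 286.898 Myr.
Mesozoic: 251.902 − 66 = 185.902 Myr.
Difference: 286.898 − 185.902 = 100.996 Myr, so the Paleozoic was longer.

Paleozoic, by 100.996 million years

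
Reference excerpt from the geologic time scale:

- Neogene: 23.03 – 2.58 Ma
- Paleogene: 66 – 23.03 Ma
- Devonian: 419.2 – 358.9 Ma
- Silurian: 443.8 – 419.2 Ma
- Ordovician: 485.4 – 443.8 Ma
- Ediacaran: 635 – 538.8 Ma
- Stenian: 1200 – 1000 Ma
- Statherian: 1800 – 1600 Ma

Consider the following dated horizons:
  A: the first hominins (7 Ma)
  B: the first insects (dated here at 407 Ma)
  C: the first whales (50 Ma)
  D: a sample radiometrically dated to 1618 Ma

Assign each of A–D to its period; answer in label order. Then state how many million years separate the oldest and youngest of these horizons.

A — Neogene; B — Devonian; C — Paleogene; D — Statherian; span 1611 million years

A: 7 Ma lies in 23.03–2.58 Ma, so Neogene.
B: 407 Ma lies in 419.2–358.9 Ma, so Devonian.
C: 50 Ma lies in 66–23.03 Ma, so Paleogene.
D: 1618 Ma lies in 1800–1600 Ma, so Statherian.
Oldest = 1618 Ma, youngest = 7 Ma → span 1611 Myr.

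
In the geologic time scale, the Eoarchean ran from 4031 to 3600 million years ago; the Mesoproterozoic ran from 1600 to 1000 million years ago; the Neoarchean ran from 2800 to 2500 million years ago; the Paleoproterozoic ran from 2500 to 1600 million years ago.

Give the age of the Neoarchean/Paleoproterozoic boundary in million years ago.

The Neoarchean ends and the Paleoproterozoic begins at 2500 million years ago.

2500 million years ago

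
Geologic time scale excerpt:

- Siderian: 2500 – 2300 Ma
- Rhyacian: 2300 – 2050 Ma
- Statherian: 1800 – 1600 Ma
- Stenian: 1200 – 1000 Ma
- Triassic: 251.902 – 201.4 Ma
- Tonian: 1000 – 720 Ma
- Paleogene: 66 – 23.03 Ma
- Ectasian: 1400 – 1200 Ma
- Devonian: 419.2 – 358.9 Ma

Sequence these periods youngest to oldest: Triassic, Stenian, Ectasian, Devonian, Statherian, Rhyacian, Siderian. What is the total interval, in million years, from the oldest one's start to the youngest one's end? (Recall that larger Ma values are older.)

Start ages (Ma): Siderian 2500, Rhyacian 2300, Statherian 1800, Ectasian 1400, Stenian 1200, Devonian 419.2, Triassic 251.902.
Ordered youngest to oldest: Triassic, Devonian, Stenian, Ectasian, Statherian, Rhyacian, Siderian.
Span = 2500 − 201.4 = 2298.6 Myr.

Triassic → Devonian → Stenian → Ectasian → Statherian → Rhyacian → Siderian; total span 2298.6 Myr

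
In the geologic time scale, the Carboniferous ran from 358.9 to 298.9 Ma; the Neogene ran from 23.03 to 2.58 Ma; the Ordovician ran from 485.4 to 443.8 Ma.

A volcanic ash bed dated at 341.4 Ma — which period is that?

341.4 Ma lies between 358.9 and 298.9 Ma, so it falls in the Carboniferous.

Carboniferous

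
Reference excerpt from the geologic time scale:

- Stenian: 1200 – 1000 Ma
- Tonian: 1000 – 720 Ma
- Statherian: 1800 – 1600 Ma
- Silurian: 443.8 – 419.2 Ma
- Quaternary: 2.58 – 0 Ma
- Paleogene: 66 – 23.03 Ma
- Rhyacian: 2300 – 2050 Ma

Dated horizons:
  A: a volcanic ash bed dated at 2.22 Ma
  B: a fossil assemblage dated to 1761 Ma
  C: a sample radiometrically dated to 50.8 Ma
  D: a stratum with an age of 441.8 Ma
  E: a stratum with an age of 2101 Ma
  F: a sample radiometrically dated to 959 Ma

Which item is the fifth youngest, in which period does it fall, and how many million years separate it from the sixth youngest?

B, in the Statherian; 340 million years to E

Sorted youngest-first by Ma: A (2.22), C (50.8), D (441.8), F (959), B (1761), E (2101).
The fifth youngest is B at 1761 Ma, which lies in 1800–1600 Ma: the Statherian.
The sixth youngest is E at 2101 Ma; separation = |1761 − 2101| = 340 Myr.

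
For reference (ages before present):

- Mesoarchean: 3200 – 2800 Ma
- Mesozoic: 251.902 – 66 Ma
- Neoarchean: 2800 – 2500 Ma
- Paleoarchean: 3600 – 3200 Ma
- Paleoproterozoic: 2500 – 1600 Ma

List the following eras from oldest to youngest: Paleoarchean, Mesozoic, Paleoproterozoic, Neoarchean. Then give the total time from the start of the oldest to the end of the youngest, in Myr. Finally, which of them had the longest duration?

From the excerpt: Paleoarchean 3600–3200; Mesozoic 251.902–66; Paleoproterozoic 2500–1600; Neoarchean 2800–2500 (Ma).
Larger Ma is earlier, so the oldest is Paleoarchean and the youngest is Mesozoic; oldest to youngest: Paleoarchean, Neoarchean, Paleoproterozoic, Mesozoic.
Oldest start 3600 minus youngest end 66 gives 3534 Myr overall.
Individual lengths (start − end): Paleoarchean 400; Neoarchean 300; Paleoproterozoic 900; Mesozoic 185.902. The largest is Paleoproterozoic at 900 Myr.

Paleoarchean → Neoarchean → Paleoproterozoic → Mesozoic; total span 3534 Myr; longest is Paleoproterozoic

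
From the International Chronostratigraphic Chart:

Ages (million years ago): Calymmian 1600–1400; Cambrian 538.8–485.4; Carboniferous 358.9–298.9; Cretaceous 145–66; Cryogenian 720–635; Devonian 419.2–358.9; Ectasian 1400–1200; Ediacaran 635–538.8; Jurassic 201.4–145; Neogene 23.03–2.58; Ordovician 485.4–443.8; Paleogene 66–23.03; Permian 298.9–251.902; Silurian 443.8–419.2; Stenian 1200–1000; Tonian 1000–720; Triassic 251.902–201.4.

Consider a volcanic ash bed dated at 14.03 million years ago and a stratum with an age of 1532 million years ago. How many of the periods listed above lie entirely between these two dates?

1532 Ma sits inside the Calymmian (1600–1400) and 14.03 Ma inside the Neogene (23.03–2.58); neither of those is wholly between the two dates.
The listed periods lying completely between them are Ectasian, Stenian, Tonian, Cryogenian, Ediacaran, Cambrian, Ordovician, Silurian, Devonian, Carboniferous, Permian, Triassic, Jurassic, Cretaceous, Paleogene — 15 in all.

15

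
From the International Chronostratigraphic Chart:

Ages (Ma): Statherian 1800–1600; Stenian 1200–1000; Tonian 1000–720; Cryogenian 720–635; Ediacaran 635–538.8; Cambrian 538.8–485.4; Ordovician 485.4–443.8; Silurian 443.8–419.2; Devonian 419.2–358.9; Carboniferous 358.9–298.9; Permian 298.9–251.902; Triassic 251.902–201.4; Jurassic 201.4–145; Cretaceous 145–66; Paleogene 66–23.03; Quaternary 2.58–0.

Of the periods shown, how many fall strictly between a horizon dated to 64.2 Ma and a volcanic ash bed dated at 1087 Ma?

The older date is 1087 Ma and the younger is 64.2 Ma.
Periods with start < 1087 and end > 64.2 Ma: Tonian (1000–720), Cryogenian (720–635), Ediacaran (635–538.8), Cambrian (538.8–485.4), Ordovician (485.4–443.8), Silurian (443.8–419.2), Devonian (419.2–358.9), Carboniferous (358.9–298.9), Permian (298.9–251.902), Triassic (251.902–201.4), Jurassic (201.4–145), Cretaceous (145–66).
That is 12 complete periods.

12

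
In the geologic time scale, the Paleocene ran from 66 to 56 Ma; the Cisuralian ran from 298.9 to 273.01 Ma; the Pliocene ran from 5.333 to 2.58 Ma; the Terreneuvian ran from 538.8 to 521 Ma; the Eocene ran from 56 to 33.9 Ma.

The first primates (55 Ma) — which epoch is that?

Eocene

55 Ma lies between 56 and 33.9 Ma, so it falls in the Eocene.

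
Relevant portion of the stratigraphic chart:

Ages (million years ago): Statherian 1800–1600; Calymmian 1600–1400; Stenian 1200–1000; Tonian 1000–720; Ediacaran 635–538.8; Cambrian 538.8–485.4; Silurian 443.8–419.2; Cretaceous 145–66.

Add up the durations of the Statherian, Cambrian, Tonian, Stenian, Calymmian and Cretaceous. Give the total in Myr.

1012.4 million years

Each duration: Statherian = 200; Cambrian = 53.4; Tonian = 280; Stenian = 200; Calymmian = 200; Cretaceous = 79.
Sum: 200 + 53.4 + 280 + 200 + 200 + 79 = 1012.4 Myr.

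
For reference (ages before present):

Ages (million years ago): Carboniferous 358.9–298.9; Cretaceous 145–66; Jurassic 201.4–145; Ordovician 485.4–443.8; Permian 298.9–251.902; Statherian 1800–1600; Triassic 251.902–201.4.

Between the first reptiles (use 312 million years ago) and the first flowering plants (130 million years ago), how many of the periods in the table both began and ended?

3

The older date is 312 Ma and the younger is 130 Ma.
Periods with start < 312 and end > 130 Ma: Permian (298.9–251.902), Triassic (251.902–201.4), Jurassic (201.4–145).
That is 3 complete periods.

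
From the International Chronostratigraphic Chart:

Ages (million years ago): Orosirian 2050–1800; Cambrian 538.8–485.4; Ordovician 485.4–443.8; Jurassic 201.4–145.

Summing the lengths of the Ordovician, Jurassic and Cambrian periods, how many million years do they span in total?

Each duration: Ordovician = 41.6; Jurassic = 56.4; Cambrian = 53.4.
Sum: 41.6 + 56.4 + 53.4 = 151.4 Myr.

151.4 million years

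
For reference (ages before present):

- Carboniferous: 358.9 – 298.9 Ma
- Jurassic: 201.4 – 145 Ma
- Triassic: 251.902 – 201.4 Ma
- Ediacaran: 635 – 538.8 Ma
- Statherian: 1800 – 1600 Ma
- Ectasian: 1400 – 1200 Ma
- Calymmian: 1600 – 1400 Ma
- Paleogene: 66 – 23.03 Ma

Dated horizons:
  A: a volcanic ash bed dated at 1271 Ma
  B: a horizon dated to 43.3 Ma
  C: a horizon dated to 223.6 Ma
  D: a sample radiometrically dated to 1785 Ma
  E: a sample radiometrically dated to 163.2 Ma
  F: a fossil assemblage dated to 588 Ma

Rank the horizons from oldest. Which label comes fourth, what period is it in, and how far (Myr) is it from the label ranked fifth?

C, in the Triassic; 60.4 million years to E

Sorted oldest-first by Ma: D (1785), A (1271), F (588), C (223.6), E (163.2), B (43.3).
The fourth oldest is C at 223.6 Ma, which lies in 251.902–201.4 Ma: the Triassic.
The fifth oldest is E at 163.2 Ma; separation = |223.6 − 163.2| = 60.4 Myr.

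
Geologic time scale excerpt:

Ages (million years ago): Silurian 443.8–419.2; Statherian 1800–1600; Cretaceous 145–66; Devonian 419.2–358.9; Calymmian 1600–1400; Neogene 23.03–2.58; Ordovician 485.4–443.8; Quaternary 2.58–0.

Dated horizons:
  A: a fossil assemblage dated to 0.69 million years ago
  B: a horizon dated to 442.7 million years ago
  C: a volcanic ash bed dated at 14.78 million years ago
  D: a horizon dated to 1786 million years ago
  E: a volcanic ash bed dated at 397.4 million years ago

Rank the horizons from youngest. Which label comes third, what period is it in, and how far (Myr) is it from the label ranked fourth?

Smaller Ma means younger, so youngest first: A 0.69 < C 14.78 < E 397.4 < B 442.7 < D 1786.
Counting 3 along gives E (397.4 Ma); the excerpt puts that inside the Devonian, 419.2–358.9 Ma.
Next in line is B (442.7 Ma), and 442.7 − 397.4 = 45.3 Myr.

E, in the Devonian; 45.3 million years to B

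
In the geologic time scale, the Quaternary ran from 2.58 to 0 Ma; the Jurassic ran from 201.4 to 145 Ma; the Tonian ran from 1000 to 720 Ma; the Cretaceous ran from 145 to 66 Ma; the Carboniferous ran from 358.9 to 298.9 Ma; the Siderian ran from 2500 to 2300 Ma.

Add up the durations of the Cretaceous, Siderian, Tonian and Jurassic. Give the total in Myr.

615.4 million years

Duration is start − end for each: (145 − 66) + (2500 − 2300) + (1000 − 720) + (201.4 − 145).
That is 79 + 200 + 280 + 56.4, which totals 615.4 million years.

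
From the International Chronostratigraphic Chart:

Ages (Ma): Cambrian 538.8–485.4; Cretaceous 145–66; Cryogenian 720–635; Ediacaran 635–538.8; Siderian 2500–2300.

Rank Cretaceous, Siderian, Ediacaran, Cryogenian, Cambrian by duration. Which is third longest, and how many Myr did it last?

Cryogenian, 85 million years

Durations: Cretaceous 79; Siderian 200; Ediacaran 96.2; Cryogenian 85; Cambrian 53.4 Myr.
Sorted longest-first: Siderian (200), Ediacaran (96.2), Cryogenian (85), Cretaceous (79), Cambrian (53.4).
The third longest is Cryogenian at 85 Myr.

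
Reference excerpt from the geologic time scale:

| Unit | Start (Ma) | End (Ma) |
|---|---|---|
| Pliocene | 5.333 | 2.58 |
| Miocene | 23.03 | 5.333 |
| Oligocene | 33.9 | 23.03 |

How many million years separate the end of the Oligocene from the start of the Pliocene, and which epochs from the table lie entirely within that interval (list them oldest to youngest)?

End of Oligocene = 23.03 Ma; start of Pliocene = 5.333 Ma.
Gap = 23.03 − 5.333 = 17.697 Myr.
Epochs wholly inside 23.03–5.333 Ma: Miocene (23.03–5.333).

17.697 million years; Miocene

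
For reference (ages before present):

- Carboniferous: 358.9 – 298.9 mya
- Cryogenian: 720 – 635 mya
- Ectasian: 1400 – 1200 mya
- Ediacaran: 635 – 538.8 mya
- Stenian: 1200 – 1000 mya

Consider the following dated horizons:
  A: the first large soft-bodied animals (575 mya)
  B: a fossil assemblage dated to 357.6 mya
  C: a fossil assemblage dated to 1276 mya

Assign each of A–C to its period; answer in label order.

A — Ediacaran; B — Carboniferous; C — Ectasian

Match each age against the start–end ranges in the excerpt: A = 575 Ma → Ediacaran (635–538.8); B = 357.6 Ma → Carboniferous (358.9–298.9); C = 1276 Ma → Ectasian (1400–1200).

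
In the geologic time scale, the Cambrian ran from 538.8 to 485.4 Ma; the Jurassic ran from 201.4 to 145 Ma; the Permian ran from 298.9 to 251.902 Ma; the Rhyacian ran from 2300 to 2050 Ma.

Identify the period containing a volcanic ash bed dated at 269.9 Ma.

Permian

269.9 Ma lies between 298.9 and 251.902 Ma, so it falls in the Permian.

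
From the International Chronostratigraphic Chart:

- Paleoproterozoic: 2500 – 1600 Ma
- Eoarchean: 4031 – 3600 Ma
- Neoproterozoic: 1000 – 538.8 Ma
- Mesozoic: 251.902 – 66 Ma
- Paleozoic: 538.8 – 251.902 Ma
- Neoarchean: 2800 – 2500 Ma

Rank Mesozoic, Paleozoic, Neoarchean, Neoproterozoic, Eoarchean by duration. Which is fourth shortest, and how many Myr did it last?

Durations: Mesozoic 185.902; Paleozoic 286.898; Neoarchean 300; Neoproterozoic 461.2; Eoarchean 431 Myr.
Sorted shortest-first: Mesozoic (185.902), Paleozoic (286.898), Neoarchean (300), Eoarchean (431), Neoproterozoic (461.2).
The fourth shortest is Eoarchean at 431 Myr.

Eoarchean, 431 million years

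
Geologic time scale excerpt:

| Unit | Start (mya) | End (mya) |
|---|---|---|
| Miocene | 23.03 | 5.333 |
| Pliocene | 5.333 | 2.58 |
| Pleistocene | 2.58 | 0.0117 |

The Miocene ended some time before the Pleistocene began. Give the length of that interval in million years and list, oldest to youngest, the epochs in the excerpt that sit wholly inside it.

2.753 million years; Pliocene

The Miocene closes at 5.333 Ma and the Pleistocene opens at 2.58 Ma, so the interval is 5.333 − 2.58 = 2.753 Myr.
An epoch fits inside if it starts at or after 5.333 Ma and ends at or before 2.58 Ma; oldest first that gives Pliocene.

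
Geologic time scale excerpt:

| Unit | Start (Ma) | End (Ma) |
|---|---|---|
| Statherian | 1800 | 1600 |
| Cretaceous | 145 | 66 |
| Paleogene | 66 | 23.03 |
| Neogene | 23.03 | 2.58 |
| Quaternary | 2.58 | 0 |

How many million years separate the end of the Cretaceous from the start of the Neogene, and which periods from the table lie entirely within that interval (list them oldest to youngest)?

The Cretaceous closes at 66 Ma and the Neogene opens at 23.03 Ma, so the interval is 66 − 23.03 = 42.97 Myr.
A period fits inside if it starts at or after 66 Ma and ends at or before 23.03 Ma; oldest first that gives Paleogene.

42.97 million years; Paleogene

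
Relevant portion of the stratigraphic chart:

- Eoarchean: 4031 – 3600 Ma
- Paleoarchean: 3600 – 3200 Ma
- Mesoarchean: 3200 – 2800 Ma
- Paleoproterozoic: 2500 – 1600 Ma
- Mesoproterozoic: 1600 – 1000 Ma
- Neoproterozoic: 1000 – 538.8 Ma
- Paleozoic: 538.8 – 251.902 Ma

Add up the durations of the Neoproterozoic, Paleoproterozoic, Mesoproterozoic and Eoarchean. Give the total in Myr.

Each duration: Neoproterozoic = 461.2; Paleoproterozoic = 900; Mesoproterozoic = 600; Eoarchean = 431.
Sum: 461.2 + 900 + 600 + 431 = 2392.2 Myr.

2392.2 million years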